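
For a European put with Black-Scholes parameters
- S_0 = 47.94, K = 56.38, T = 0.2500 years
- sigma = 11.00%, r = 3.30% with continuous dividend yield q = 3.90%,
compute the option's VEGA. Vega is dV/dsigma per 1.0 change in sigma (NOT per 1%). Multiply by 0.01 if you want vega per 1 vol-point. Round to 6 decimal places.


d1 = -2.9482137578; d2 = -3.0032137578
phi(d1) = 0.0051698029; exp(-qT) = 0.9902973771; exp(-rT) = 0.9917839379
Vega = S * exp(-qT) * phi(d1) * sqrt(T) = 47.9400 * 0.9902973771 * 0.0051698029 * 0.5000000000 = 0.122718

Answer: Vega = 0.122718


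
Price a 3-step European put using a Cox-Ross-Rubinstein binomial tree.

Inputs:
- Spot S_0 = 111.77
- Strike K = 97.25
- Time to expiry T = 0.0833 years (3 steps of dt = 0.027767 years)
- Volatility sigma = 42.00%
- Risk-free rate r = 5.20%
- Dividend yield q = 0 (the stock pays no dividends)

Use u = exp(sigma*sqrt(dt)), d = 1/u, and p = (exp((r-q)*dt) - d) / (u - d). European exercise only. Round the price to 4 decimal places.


dt = T/N = 0.027767
u = exp(sigma*sqrt(dt)) = 1.072493; d = 1/u = 0.932407
p = (exp((r-q)*dt) - d) / (u - d) = 0.492825
Discount per step: exp(-r*dt) = 0.998557
Stock lattice S(k, i) with i counting down-moves:
  k=0: S(0,0) = 111.7700
  k=1: S(1,0) = 119.8726; S(1,1) = 104.2151
  k=2: S(2,0) = 128.5625; S(2,1) = 111.7700; S(2,2) = 97.1709
  k=3: S(3,0) = 137.8824; S(3,1) = 119.8726; S(3,2) = 104.2151; S(3,3) = 90.6028
Terminal payoffs V(N, i) = max(K - S_T, 0):
  V(3,0) = 0.000000; V(3,1) = 0.000000; V(3,2) = 0.000000; V(3,3) = 6.647193
Backward induction: V(k, i) = exp(-r*dt) * [p * V(k+1, i) + (1-p) * V(k+1, i+1)].
  V(2,0) = exp(-r*dt) * [p*0.000000 + (1-p)*0.000000] = 0.000000
  V(2,1) = exp(-r*dt) * [p*0.000000 + (1-p)*0.000000] = 0.000000
  V(2,2) = exp(-r*dt) * [p*0.000000 + (1-p)*6.647193] = 3.366426
  V(1,0) = exp(-r*dt) * [p*0.000000 + (1-p)*0.000000] = 0.000000
  V(1,1) = exp(-r*dt) * [p*0.000000 + (1-p)*3.366426] = 1.704903
  V(0,0) = exp(-r*dt) * [p*0.000000 + (1-p)*1.704903] = 0.863437

Answer: Price = V(0,0) = 0.8634


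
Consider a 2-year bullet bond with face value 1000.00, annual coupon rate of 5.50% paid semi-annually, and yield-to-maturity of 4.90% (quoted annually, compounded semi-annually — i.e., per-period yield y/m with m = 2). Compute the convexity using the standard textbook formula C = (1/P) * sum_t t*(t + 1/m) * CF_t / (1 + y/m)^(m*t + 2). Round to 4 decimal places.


Answer: Convexity = 4.5153

Derivation:
Coupon per period c = face * coupon_rate / m = 27.500000
Periods per year m = 2; per-period yield y/m = 0.024500
Number of cashflows N = 4
Cashflows (t years, CF_t, discount factor 1/(1+y/m)^(m*t), PV):
  t = 0.5000: CF_t = 27.500000, DF = 0.976086, PV = 26.842362
  t = 1.0000: CF_t = 27.500000, DF = 0.952744, PV = 26.200451
  t = 1.5000: CF_t = 27.500000, DF = 0.929960, PV = 25.573891
  t = 2.0000: CF_t = 1027.500000, DF = 0.907721, PV = 932.682825
Price P = sum_t PV_t = 1011.299529
Convexity numerator sum_t t*(t + 1/m) * CF_t / (1+y/m)^(m*t + 2):
  t = 0.5000: term = 12.786945
  t = 1.0000: term = 37.443471
  t = 1.5000: term = 73.096088
  t = 2.0000: term = 4443.038315
Convexity = (1/P) * sum = 4566.364820 / 1011.299529 = 4.515344


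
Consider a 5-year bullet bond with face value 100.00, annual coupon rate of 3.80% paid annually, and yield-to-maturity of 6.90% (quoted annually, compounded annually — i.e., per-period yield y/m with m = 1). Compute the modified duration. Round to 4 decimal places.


Coupon per period c = face * coupon_rate / m = 3.800000
Periods per year m = 1; per-period yield y/m = 0.069000
Number of cashflows N = 5
Cashflows (t years, CF_t, discount factor 1/(1+y/m)^(m*t), PV):
  t = 1.0000: CF_t = 3.800000, DF = 0.935454, PV = 3.554724
  t = 2.0000: CF_t = 3.800000, DF = 0.875074, PV = 3.325280
  t = 3.0000: CF_t = 3.800000, DF = 0.818591, PV = 3.110645
  t = 4.0000: CF_t = 3.800000, DF = 0.765754, PV = 2.909865
  t = 5.0000: CF_t = 103.800000, DF = 0.716327, PV = 74.354769
Price P = sum_t PV_t = 87.255282
First compute Macaulay numerator sum_t t * PV_t:
  t * PV_t at t = 1.0000: 3.554724
  t * PV_t at t = 2.0000: 6.650559
  t * PV_t at t = 3.0000: 9.331936
  t * PV_t at t = 4.0000: 11.639458
  t * PV_t at t = 5.0000: 371.773844
Macaulay duration D = 402.950521 / 87.255282 = 4.618064
Modified duration = D / (1 + y/m) = 4.618064 / (1 + 0.069000) = 4.319985

Answer: Modified duration = 4.3200


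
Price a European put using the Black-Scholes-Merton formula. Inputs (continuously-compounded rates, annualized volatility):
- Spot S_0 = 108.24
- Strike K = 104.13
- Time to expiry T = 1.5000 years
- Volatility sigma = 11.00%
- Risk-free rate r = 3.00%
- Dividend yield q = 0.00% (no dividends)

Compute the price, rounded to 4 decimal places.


Answer: Price = 2.2751

Derivation:
d1 = (ln(S/K) + (r - q + 0.5*sigma^2) * T) / (sigma * sqrt(T)) = 0.68872129
d2 = d1 - sigma * sqrt(T) = 0.55399935
exp(-rT) = 0.95599748; exp(-qT) = 1.00000000
P = K * exp(-rT) * N(-d2) - S_0 * exp(-qT) * N(-d1)
N(-d1) = 0.24549934; N(-d2) = 0.28978964
P = 104.1300 * 0.95599748 * 0.28978964 - 108.2400 * 1.00000000 * 0.24549934 = 2.2751


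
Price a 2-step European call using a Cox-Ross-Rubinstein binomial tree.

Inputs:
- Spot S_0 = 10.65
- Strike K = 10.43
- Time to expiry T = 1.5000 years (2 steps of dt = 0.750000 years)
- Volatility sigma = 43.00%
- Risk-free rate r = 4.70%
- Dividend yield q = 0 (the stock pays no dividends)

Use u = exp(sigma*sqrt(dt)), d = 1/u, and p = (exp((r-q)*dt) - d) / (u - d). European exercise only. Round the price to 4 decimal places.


dt = T/N = 0.750000
u = exp(sigma*sqrt(dt)) = 1.451200; d = 1/u = 0.689085
p = (exp((r-q)*dt) - d) / (u - d) = 0.455041
Discount per step: exp(-r*dt) = 0.965364
Stock lattice S(k, i) with i counting down-moves:
  k=0: S(0,0) = 10.6500
  k=1: S(1,0) = 15.4553; S(1,1) = 7.3388
  k=2: S(2,0) = 22.4287; S(2,1) = 10.6500; S(2,2) = 5.0570
Terminal payoffs V(N, i) = max(S_T - K, 0):
  V(2,0) = 11.998708; V(2,1) = 0.220000; V(2,2) = 0.000000
Backward induction: V(k, i) = exp(-r*dt) * [p * V(k+1, i) + (1-p) * V(k+1, i+1)].
  V(1,0) = exp(-r*dt) * [p*11.998708 + (1-p)*0.220000] = 5.386535
  V(1,1) = exp(-r*dt) * [p*0.220000 + (1-p)*0.000000] = 0.096642
  V(0,0) = exp(-r*dt) * [p*5.386535 + (1-p)*0.096642] = 2.417041

Answer: Price = V(0,0) = 2.4170


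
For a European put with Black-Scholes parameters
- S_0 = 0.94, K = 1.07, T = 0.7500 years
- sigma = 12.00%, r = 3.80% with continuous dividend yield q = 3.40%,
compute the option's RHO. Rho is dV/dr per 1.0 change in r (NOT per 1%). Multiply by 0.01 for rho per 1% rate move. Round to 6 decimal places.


d1 = -1.1656129607; d2 = -1.2695360091
phi(d1) = 0.2022470477; exp(-qT) = 0.9748223790; exp(-rT) = 0.9719022941
N(-d2) = 0.8978750220
Rho = -K*T*exp(-rT)*N(-d2) = -1.0700 * 0.7500 * 0.9719022941 * 0.8978750220 = -0.700299

Answer: Rho = -0.700299


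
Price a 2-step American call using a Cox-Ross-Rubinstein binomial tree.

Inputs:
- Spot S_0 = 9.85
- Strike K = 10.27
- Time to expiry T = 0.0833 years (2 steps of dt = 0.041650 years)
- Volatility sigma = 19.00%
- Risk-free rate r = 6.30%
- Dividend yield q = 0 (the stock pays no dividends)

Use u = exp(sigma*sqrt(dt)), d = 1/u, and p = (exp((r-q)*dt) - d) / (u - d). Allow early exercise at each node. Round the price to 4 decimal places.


Answer: Price = V(0,0) = 0.1023

Derivation:
dt = T/N = 0.041650
u = exp(sigma*sqrt(dt)) = 1.039537; d = 1/u = 0.961966
p = (exp((r-q)*dt) - d) / (u - d) = 0.524178
Discount per step: exp(-r*dt) = 0.997379
Stock lattice S(k, i) with i counting down-moves:
  k=0: S(0,0) = 9.8500
  k=1: S(1,0) = 10.2394; S(1,1) = 9.4754
  k=2: S(2,0) = 10.6443; S(2,1) = 9.8500; S(2,2) = 9.1150
Terminal payoffs V(N, i) = max(S_T - K, 0):
  V(2,0) = 0.374285; V(2,1) = 0.000000; V(2,2) = 0.000000
Backward induction: V(k, i) = exp(-r*dt) * [p * V(k+1, i) + (1-p) * V(k+1, i+1)]; then take max(V_cont, immediate exercise) for American.
  V(1,0) = exp(-r*dt) * [p*0.374285 + (1-p)*0.000000] = 0.195678; exercise = 0.000000; V(1,0) = max -> 0.195678
  V(1,1) = exp(-r*dt) * [p*0.000000 + (1-p)*0.000000] = 0.000000; exercise = 0.000000; V(1,1) = max -> 0.000000
  V(0,0) = exp(-r*dt) * [p*0.195678 + (1-p)*0.000000] = 0.102301; exercise = 0.000000; V(0,0) = max -> 0.102301


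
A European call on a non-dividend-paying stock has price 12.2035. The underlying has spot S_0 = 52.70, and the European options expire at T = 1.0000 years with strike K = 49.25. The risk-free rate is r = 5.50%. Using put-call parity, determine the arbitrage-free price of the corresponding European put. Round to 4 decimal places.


Put-call parity: C - P = S_0 * exp(-qT) - K * exp(-rT).
S_0 * exp(-qT) = 52.7000 * 1.00000000 = 52.70000000
K * exp(-rT) = 49.2500 * 0.94648515 = 46.61439354
P = C - S*exp(-qT) + K*exp(-rT)
P = 12.2035 - 52.70000000 + 46.61439354 = 6.1179

Answer: Put price = 6.1179


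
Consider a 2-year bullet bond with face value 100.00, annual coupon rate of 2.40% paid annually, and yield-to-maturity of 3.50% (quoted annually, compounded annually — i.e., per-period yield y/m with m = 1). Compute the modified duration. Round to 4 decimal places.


Coupon per period c = face * coupon_rate / m = 2.400000
Periods per year m = 1; per-period yield y/m = 0.035000
Number of cashflows N = 2
Cashflows (t years, CF_t, discount factor 1/(1+y/m)^(m*t), PV):
  t = 1.0000: CF_t = 2.400000, DF = 0.966184, PV = 2.318841
  t = 2.0000: CF_t = 102.400000, DF = 0.933511, PV = 95.591496
Price P = sum_t PV_t = 97.910336
First compute Macaulay numerator sum_t t * PV_t:
  t * PV_t at t = 1.0000: 2.318841
  t * PV_t at t = 2.0000: 191.182991
Macaulay duration D = 193.501832 / 97.910336 = 1.976317
Modified duration = D / (1 + y/m) = 1.976317 / (1 + 0.035000) = 1.909485

Answer: Modified duration = 1.9095


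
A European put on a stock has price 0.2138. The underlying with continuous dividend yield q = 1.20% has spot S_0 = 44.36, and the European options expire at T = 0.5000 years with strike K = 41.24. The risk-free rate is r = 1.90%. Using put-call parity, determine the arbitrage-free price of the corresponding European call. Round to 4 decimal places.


Put-call parity: C - P = S_0 * exp(-qT) - K * exp(-rT).
S_0 * exp(-qT) = 44.3600 * 0.99401796 = 44.09463689
K * exp(-rT) = 41.2400 * 0.99054498 = 40.85007508
C = P + S*exp(-qT) - K*exp(-rT)
C = 0.2138 + 44.09463689 - 40.85007508 = 3.4584

Answer: Call price = 3.4584


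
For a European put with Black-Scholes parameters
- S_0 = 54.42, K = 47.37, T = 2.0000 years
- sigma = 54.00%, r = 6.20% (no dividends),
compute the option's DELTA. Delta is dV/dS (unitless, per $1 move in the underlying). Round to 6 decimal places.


d1 = 0.7258878207; d2 = -0.0377875030
phi(d1) = 0.3065436568; exp(-qT) = 1.0000000000; exp(-rT) = 0.8833798409
N(-d1) = 0.2339537717
Delta = -exp(-qT) * N(-d1) = -1.0000000000 * 0.2339537717 = -0.233954

Answer: Delta = -0.233954


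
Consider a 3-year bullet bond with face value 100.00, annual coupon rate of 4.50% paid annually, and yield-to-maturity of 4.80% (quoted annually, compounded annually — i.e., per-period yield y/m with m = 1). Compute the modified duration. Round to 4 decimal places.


Answer: Modified duration = 2.7406

Derivation:
Coupon per period c = face * coupon_rate / m = 4.500000
Periods per year m = 1; per-period yield y/m = 0.048000
Number of cashflows N = 3
Cashflows (t years, CF_t, discount factor 1/(1+y/m)^(m*t), PV):
  t = 1.0000: CF_t = 4.500000, DF = 0.954198, PV = 4.293893
  t = 2.0000: CF_t = 4.500000, DF = 0.910495, PV = 4.097226
  t = 3.0000: CF_t = 104.500000, DF = 0.868793, PV = 90.788835
Price P = sum_t PV_t = 99.179954
First compute Macaulay numerator sum_t t * PV_t:
  t * PV_t at t = 1.0000: 4.293893
  t * PV_t at t = 2.0000: 8.194453
  t * PV_t at t = 3.0000: 272.366505
Macaulay duration D = 284.854850 / 99.179954 = 2.872101
Modified duration = D / (1 + y/m) = 2.872101 / (1 + 0.048000) = 2.740554


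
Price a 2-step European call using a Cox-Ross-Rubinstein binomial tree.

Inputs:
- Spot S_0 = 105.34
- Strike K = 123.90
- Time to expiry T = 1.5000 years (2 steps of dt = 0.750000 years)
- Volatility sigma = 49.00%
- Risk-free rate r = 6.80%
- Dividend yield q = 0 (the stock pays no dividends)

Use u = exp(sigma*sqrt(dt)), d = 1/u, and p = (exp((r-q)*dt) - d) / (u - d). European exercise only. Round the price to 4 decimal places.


Answer: Price = V(0,0) = 22.8842

Derivation:
dt = T/N = 0.750000
u = exp(sigma*sqrt(dt)) = 1.528600; d = 1/u = 0.654193
p = (exp((r-q)*dt) - d) / (u - d) = 0.455314
Discount per step: exp(-r*dt) = 0.950279
Stock lattice S(k, i) with i counting down-moves:
  k=0: S(0,0) = 105.3400
  k=1: S(1,0) = 161.0228; S(1,1) = 68.9127
  k=2: S(2,0) = 246.1394; S(2,1) = 105.3400; S(2,2) = 45.0822
Terminal payoffs V(N, i) = max(S_T - K, 0):
  V(2,0) = 122.239417; V(2,1) = 0.000000; V(2,2) = 0.000000
Backward induction: V(k, i) = exp(-r*dt) * [p * V(k+1, i) + (1-p) * V(k+1, i+1)].
  V(1,0) = exp(-r*dt) * [p*122.239417 + (1-p)*0.000000] = 52.889946
  V(1,1) = exp(-r*dt) * [p*0.000000 + (1-p)*0.000000] = 0.000000
  V(0,0) = exp(-r*dt) * [p*52.889946 + (1-p)*0.000000] = 22.884160


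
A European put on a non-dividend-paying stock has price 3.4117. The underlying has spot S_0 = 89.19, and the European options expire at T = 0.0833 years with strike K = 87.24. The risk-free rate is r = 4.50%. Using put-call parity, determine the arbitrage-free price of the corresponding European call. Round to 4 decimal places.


Put-call parity: C - P = S_0 * exp(-qT) - K * exp(-rT).
S_0 * exp(-qT) = 89.1900 * 1.00000000 = 89.19000000
K * exp(-rT) = 87.2400 * 0.99625852 = 86.91359301
C = P + S*exp(-qT) - K*exp(-rT)
C = 3.4117 + 89.19000000 - 86.91359301 = 5.6881

Answer: Call price = 5.6881


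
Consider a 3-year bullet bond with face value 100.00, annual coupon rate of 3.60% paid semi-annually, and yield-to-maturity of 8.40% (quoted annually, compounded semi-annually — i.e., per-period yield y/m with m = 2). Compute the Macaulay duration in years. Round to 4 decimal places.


Answer: Macaulay duration = 2.8597 years

Derivation:
Coupon per period c = face * coupon_rate / m = 1.800000
Periods per year m = 2; per-period yield y/m = 0.042000
Number of cashflows N = 6
Cashflows (t years, CF_t, discount factor 1/(1+y/m)^(m*t), PV):
  t = 0.5000: CF_t = 1.800000, DF = 0.959693, PV = 1.727447
  t = 1.0000: CF_t = 1.800000, DF = 0.921010, PV = 1.657819
  t = 1.5000: CF_t = 1.800000, DF = 0.883887, PV = 1.590997
  t = 2.0000: CF_t = 1.800000, DF = 0.848260, PV = 1.526868
  t = 2.5000: CF_t = 1.800000, DF = 0.814069, PV = 1.465325
  t = 3.0000: CF_t = 101.800000, DF = 0.781257, PV = 79.531919
Price P = sum_t PV_t = 87.500376
Macaulay numerator sum_t t * PV_t:
  t * PV_t at t = 0.5000: 0.863724
  t * PV_t at t = 1.0000: 1.657819
  t * PV_t at t = 1.5000: 2.386495
  t * PV_t at t = 2.0000: 3.053737
  t * PV_t at t = 2.5000: 3.663312
  t * PV_t at t = 3.0000: 238.595758
Macaulay duration D = (sum_t t * PV_t) / P = 250.220845 / 87.500376 = 2.859655


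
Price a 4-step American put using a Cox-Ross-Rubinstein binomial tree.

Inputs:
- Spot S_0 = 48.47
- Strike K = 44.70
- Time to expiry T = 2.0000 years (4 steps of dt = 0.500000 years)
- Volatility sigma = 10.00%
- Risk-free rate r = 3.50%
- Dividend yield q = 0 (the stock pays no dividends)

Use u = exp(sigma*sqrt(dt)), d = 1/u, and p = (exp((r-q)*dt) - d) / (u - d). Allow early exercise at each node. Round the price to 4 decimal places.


dt = T/N = 0.500000
u = exp(sigma*sqrt(dt)) = 1.073271; d = 1/u = 0.931731
p = (exp((r-q)*dt) - d) / (u - d) = 0.607059
Discount per step: exp(-r*dt) = 0.982652
Stock lattice S(k, i) with i counting down-moves:
  k=0: S(0,0) = 48.4700
  k=1: S(1,0) = 52.0214; S(1,1) = 45.1610
  k=2: S(2,0) = 55.8331; S(2,1) = 48.4700; S(2,2) = 42.0779
  k=3: S(3,0) = 59.9240; S(3,1) = 52.0214; S(3,2) = 45.1610; S(3,3) = 39.2053
  k=4: S(4,0) = 64.3147; S(4,1) = 55.8331; S(4,2) = 48.4700; S(4,3) = 42.0779; S(4,4) = 36.5288
Terminal payoffs V(N, i) = max(K - S_T, 0):
  V(4,0) = 0.000000; V(4,1) = 0.000000; V(4,2) = 0.000000; V(4,3) = 2.622057; V(4,4) = 8.171151
Backward induction: V(k, i) = exp(-r*dt) * [p * V(k+1, i) + (1-p) * V(k+1, i+1)]; then take max(V_cont, immediate exercise) for American.
  V(3,0) = exp(-r*dt) * [p*0.000000 + (1-p)*0.000000] = 0.000000; exercise = 0.000000; V(3,0) = max -> 0.000000
  V(3,1) = exp(-r*dt) * [p*0.000000 + (1-p)*0.000000] = 0.000000; exercise = 0.000000; V(3,1) = max -> 0.000000
  V(3,2) = exp(-r*dt) * [p*0.000000 + (1-p)*2.622057] = 1.012441; exercise = 0.000000; V(3,2) = max -> 1.012441
  V(3,3) = exp(-r*dt) * [p*2.622057 + (1-p)*8.171151] = 4.719213; exercise = 5.494658; V(3,3) = max -> 5.494658
  V(2,0) = exp(-r*dt) * [p*0.000000 + (1-p)*0.000000] = 0.000000; exercise = 0.000000; V(2,0) = max -> 0.000000
  V(2,1) = exp(-r*dt) * [p*0.000000 + (1-p)*1.012441] = 0.390929; exercise = 0.000000; V(2,1) = max -> 0.390929
  V(2,2) = exp(-r*dt) * [p*1.012441 + (1-p)*5.494658] = 2.725573; exercise = 2.622057; V(2,2) = max -> 2.725573
  V(1,0) = exp(-r*dt) * [p*0.000000 + (1-p)*0.390929] = 0.150947; exercise = 0.000000; V(1,0) = max -> 0.150947
  V(1,1) = exp(-r*dt) * [p*0.390929 + (1-p)*2.725573] = 1.285611; exercise = 0.000000; V(1,1) = max -> 1.285611
  V(0,0) = exp(-r*dt) * [p*0.150947 + (1-p)*1.285611] = 0.586451; exercise = 0.000000; V(0,0) = max -> 0.586451

Answer: Price = V(0,0) = 0.5865


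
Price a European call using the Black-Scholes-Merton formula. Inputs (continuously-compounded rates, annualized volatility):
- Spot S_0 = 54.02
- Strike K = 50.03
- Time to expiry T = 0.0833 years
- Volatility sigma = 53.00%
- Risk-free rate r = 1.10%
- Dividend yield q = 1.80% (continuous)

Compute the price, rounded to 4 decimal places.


d1 = (ln(S/K) + (r - q + 0.5*sigma^2) * T) / (sigma * sqrt(T)) = 0.57429238
d2 = d1 - sigma * sqrt(T) = 0.42132516
exp(-rT) = 0.99908412; exp(-qT) = 0.99850172
C = S_0 * exp(-qT) * N(d1) - K * exp(-rT) * N(d2)
N(d1) = 0.71711502; N(d2) = 0.66324117
C = 54.0200 * 0.99850172 * 0.71711502 - 50.0300 * 0.99908412 * 0.66324117 = 5.5289

Answer: Price = 5.5289


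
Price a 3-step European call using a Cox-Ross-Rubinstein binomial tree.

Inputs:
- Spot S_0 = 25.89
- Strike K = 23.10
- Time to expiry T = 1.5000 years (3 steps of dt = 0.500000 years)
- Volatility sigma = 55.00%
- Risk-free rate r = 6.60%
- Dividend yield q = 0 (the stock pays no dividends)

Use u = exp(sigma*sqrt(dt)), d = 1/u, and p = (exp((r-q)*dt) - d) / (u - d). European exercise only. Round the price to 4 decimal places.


dt = T/N = 0.500000
u = exp(sigma*sqrt(dt)) = 1.475370; d = 1/u = 0.677796
p = (exp((r-q)*dt) - d) / (u - d) = 0.446046
Discount per step: exp(-r*dt) = 0.967539
Stock lattice S(k, i) with i counting down-moves:
  k=0: S(0,0) = 25.8900
  k=1: S(1,0) = 38.1973; S(1,1) = 17.5481
  k=2: S(2,0) = 56.3552; S(2,1) = 25.8900; S(2,2) = 11.8941
  k=3: S(3,0) = 83.1447; S(3,1) = 38.1973; S(3,2) = 17.5481; S(3,3) = 8.0617
Terminal payoffs V(N, i) = max(S_T - K, 0):
  V(3,0) = 60.044743; V(3,1) = 15.097326; V(3,2) = 0.000000; V(3,3) = 0.000000
Backward induction: V(k, i) = exp(-r*dt) * [p * V(k+1, i) + (1-p) * V(k+1, i+1)].
  V(2,0) = exp(-r*dt) * [p*60.044743 + (1-p)*15.097326] = 34.005044
  V(2,1) = exp(-r*dt) * [p*15.097326 + (1-p)*0.000000] = 6.515500
  V(2,2) = exp(-r*dt) * [p*0.000000 + (1-p)*0.000000] = 0.000000
  V(1,0) = exp(-r*dt) * [p*34.005044 + (1-p)*6.515500] = 18.167564
  V(1,1) = exp(-r*dt) * [p*6.515500 + (1-p)*0.000000] = 2.811872
  V(0,0) = exp(-r*dt) * [p*18.167564 + (1-p)*2.811872] = 9.347596

Answer: Price = V(0,0) = 9.3476


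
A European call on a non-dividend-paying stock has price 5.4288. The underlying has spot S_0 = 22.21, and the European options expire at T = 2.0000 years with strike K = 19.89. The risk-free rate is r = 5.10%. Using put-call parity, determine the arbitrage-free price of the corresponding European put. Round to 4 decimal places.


Put-call parity: C - P = S_0 * exp(-qT) - K * exp(-rT).
S_0 * exp(-qT) = 22.2100 * 1.00000000 = 22.21000000
K * exp(-rT) = 19.8900 * 0.90302955 = 17.96125778
P = C - S*exp(-qT) + K*exp(-rT)
P = 5.4288 - 22.21000000 + 17.96125778 = 1.1801

Answer: Put price = 1.1801


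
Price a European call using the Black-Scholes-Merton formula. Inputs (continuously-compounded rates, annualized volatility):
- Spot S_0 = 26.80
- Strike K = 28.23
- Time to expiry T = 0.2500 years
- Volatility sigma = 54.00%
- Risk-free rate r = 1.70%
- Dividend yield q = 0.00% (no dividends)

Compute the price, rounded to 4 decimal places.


Answer: Price = 2.3389

Derivation:
d1 = (ln(S/K) + (r - q + 0.5*sigma^2) * T) / (sigma * sqrt(T)) = -0.04179020
d2 = d1 - sigma * sqrt(T) = -0.31179020
exp(-rT) = 0.99575902; exp(-qT) = 1.00000000
C = S_0 * exp(-qT) * N(d1) - K * exp(-rT) * N(d2)
N(d1) = 0.48333297; N(d2) = 0.37759999
C = 26.8000 * 1.00000000 * 0.48333297 - 28.2300 * 0.99575902 * 0.37759999 = 2.3389


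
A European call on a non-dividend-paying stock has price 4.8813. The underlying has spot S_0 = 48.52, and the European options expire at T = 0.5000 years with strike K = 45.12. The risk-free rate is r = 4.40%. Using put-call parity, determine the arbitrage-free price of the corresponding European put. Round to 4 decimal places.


Put-call parity: C - P = S_0 * exp(-qT) - K * exp(-rT).
S_0 * exp(-qT) = 48.5200 * 1.00000000 = 48.52000000
K * exp(-rT) = 45.1200 * 0.97824024 = 44.13819941
P = C - S*exp(-qT) + K*exp(-rT)
P = 4.8813 - 48.52000000 + 44.13819941 = 0.4995

Answer: Put price = 0.4995


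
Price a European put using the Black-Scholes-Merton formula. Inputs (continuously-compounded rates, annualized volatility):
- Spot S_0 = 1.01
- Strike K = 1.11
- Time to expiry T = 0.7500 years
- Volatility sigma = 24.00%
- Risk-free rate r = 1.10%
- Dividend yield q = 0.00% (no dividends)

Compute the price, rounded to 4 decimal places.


Answer: Price = 0.1402

Derivation:
d1 = (ln(S/K) + (r - q + 0.5*sigma^2) * T) / (sigma * sqrt(T)) = -0.31061293
d2 = d1 - sigma * sqrt(T) = -0.51845902
exp(-rT) = 0.99178394; exp(-qT) = 1.00000000
P = K * exp(-rT) * N(-d2) - S_0 * exp(-qT) * N(-d1)
N(-d1) = 0.62195255; N(-d2) = 0.69793098
P = 1.1100 * 0.99178394 * 0.69793098 - 1.0100 * 1.00000000 * 0.62195255 = 0.1402


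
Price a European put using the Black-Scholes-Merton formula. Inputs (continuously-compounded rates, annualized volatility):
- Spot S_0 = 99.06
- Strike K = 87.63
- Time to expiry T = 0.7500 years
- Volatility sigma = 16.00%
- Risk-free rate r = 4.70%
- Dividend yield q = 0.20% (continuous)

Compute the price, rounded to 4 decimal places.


d1 = (ln(S/K) + (r - q + 0.5*sigma^2) * T) / (sigma * sqrt(T)) = 1.19765772
d2 = d1 - sigma * sqrt(T) = 1.05909366
exp(-rT) = 0.96536405; exp(-qT) = 0.99850112
P = K * exp(-rT) * N(-d2) - S_0 * exp(-qT) * N(-d1)
N(-d1) = 0.11552515; N(-d2) = 0.14477856
P = 87.6300 * 0.96536405 * 0.14477856 - 99.0600 * 0.99850112 * 0.11552515 = 0.8208

Answer: Price = 0.8208


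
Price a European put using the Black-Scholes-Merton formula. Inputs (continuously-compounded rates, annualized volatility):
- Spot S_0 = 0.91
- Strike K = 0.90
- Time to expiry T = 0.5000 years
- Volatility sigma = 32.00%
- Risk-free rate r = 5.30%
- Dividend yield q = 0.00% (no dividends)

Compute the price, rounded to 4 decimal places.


d1 = (ln(S/K) + (r - q + 0.5*sigma^2) * T) / (sigma * sqrt(T)) = 0.27908548
d2 = d1 - sigma * sqrt(T) = 0.05281131
exp(-rT) = 0.97384804; exp(-qT) = 1.00000000
P = K * exp(-rT) * N(-d2) - S_0 * exp(-qT) * N(-d1)
N(-d1) = 0.39008961; N(-d2) = 0.47894112
P = 0.9000 * 0.97384804 * 0.47894112 - 0.9100 * 1.00000000 * 0.39008961 = 0.0648

Answer: Price = 0.0648


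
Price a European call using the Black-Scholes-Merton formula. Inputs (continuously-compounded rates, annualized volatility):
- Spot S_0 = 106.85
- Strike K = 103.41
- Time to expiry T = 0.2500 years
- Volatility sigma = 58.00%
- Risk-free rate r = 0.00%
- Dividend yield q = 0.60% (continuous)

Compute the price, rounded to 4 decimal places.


Answer: Price = 13.8207

Derivation:
d1 = (ln(S/K) + (r - q + 0.5*sigma^2) * T) / (sigma * sqrt(T)) = 0.25267004
d2 = d1 - sigma * sqrt(T) = -0.03732996
exp(-rT) = 1.00000000; exp(-qT) = 0.99850112
C = S_0 * exp(-qT) * N(d1) - K * exp(-rT) * N(d2)
N(d1) = 0.59973840; N(d2) = 0.48511096
C = 106.8500 * 0.99850112 * 0.59973840 - 103.4100 * 1.00000000 * 0.48511096 = 13.8207


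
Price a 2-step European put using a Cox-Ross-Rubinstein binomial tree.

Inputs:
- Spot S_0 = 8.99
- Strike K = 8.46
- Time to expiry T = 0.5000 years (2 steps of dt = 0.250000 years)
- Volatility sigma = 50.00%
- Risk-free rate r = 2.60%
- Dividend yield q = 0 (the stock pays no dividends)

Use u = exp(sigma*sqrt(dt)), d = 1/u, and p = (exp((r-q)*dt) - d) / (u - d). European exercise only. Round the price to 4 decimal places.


Answer: Price = V(0,0) = 0.8956

Derivation:
dt = T/N = 0.250000
u = exp(sigma*sqrt(dt)) = 1.284025; d = 1/u = 0.778801
p = (exp((r-q)*dt) - d) / (u - d) = 0.450731
Discount per step: exp(-r*dt) = 0.993521
Stock lattice S(k, i) with i counting down-moves:
  k=0: S(0,0) = 8.9900
  k=1: S(1,0) = 11.5434; S(1,1) = 7.0014
  k=2: S(2,0) = 14.8220; S(2,1) = 8.9900; S(2,2) = 5.4527
Terminal payoffs V(N, i) = max(K - S_T, 0):
  V(2,0) = 0.000000; V(2,1) = 0.000000; V(2,2) = 3.007289
Backward induction: V(k, i) = exp(-r*dt) * [p * V(k+1, i) + (1-p) * V(k+1, i+1)].
  V(1,0) = exp(-r*dt) * [p*0.000000 + (1-p)*0.000000] = 0.000000
  V(1,1) = exp(-r*dt) * [p*0.000000 + (1-p)*3.007289] = 1.641109
  V(0,0) = exp(-r*dt) * [p*0.000000 + (1-p)*1.641109] = 0.895570


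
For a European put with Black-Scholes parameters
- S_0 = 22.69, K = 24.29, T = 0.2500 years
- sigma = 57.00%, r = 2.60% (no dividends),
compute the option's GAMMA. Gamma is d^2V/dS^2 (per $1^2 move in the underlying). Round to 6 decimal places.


Answer: Gamma = 0.061525

Derivation:
d1 = -0.0737822604; d2 = -0.3587822604
phi(d1) = 0.3978578715; exp(-qT) = 1.0000000000; exp(-rT) = 0.9935210793
Gamma = exp(-qT) * phi(d1) / (S * sigma * sqrt(T)) = 1.0000000000 * 0.3978578715 / (22.6900 * 0.5700 * 0.5000000000) = 0.061525


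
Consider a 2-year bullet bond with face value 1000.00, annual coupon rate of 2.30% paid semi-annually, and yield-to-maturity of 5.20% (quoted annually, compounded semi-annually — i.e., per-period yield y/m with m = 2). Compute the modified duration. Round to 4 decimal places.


Coupon per period c = face * coupon_rate / m = 11.500000
Periods per year m = 2; per-period yield y/m = 0.026000
Number of cashflows N = 4
Cashflows (t years, CF_t, discount factor 1/(1+y/m)^(m*t), PV):
  t = 0.5000: CF_t = 11.500000, DF = 0.974659, PV = 11.208577
  t = 1.0000: CF_t = 11.500000, DF = 0.949960, PV = 10.924539
  t = 1.5000: CF_t = 11.500000, DF = 0.925887, PV = 10.647699
  t = 2.0000: CF_t = 1011.500000, DF = 0.902424, PV = 912.801708
Price P = sum_t PV_t = 945.582523
First compute Macaulay numerator sum_t t * PV_t:
  t * PV_t at t = 0.5000: 5.604288
  t * PV_t at t = 1.0000: 10.924539
  t * PV_t at t = 1.5000: 15.971548
  t * PV_t at t = 2.0000: 1825.603416
Macaulay duration D = 1858.103792 / 945.582523 = 1.965036
Modified duration = D / (1 + y/m) = 1.965036 / (1 + 0.026000) = 1.915240

Answer: Modified duration = 1.9152


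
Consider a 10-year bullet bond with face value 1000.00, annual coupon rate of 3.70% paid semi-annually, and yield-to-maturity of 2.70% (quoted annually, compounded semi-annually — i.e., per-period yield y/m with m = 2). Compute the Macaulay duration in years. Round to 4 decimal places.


Coupon per period c = face * coupon_rate / m = 18.500000
Periods per year m = 2; per-period yield y/m = 0.013500
Number of cashflows N = 20
Cashflows (t years, CF_t, discount factor 1/(1+y/m)^(m*t), PV):
  t = 0.5000: CF_t = 18.500000, DF = 0.986680, PV = 18.253577
  t = 1.0000: CF_t = 18.500000, DF = 0.973537, PV = 18.010436
  t = 1.5000: CF_t = 18.500000, DF = 0.960569, PV = 17.770534
  t = 2.0000: CF_t = 18.500000, DF = 0.947774, PV = 17.533827
  t = 2.5000: CF_t = 18.500000, DF = 0.935150, PV = 17.300273
  t = 3.0000: CF_t = 18.500000, DF = 0.922694, PV = 17.069831
  t = 3.5000: CF_t = 18.500000, DF = 0.910403, PV = 16.842457
  t = 4.0000: CF_t = 18.500000, DF = 0.898276, PV = 16.618113
  t = 4.5000: CF_t = 18.500000, DF = 0.886311, PV = 16.396757
  t = 5.0000: CF_t = 18.500000, DF = 0.874505, PV = 16.178349
  t = 5.5000: CF_t = 18.500000, DF = 0.862857, PV = 15.962850
  t = 6.0000: CF_t = 18.500000, DF = 0.851363, PV = 15.750222
  t = 6.5000: CF_t = 18.500000, DF = 0.840023, PV = 15.540427
  t = 7.0000: CF_t = 18.500000, DF = 0.828834, PV = 15.333425
  t = 7.5000: CF_t = 18.500000, DF = 0.817794, PV = 15.129181
  t = 8.0000: CF_t = 18.500000, DF = 0.806900, PV = 14.927658
  t = 8.5000: CF_t = 18.500000, DF = 0.796152, PV = 14.728819
  t = 9.0000: CF_t = 18.500000, DF = 0.785547, PV = 14.532629
  t = 9.5000: CF_t = 18.500000, DF = 0.775084, PV = 14.339051
  t = 10.0000: CF_t = 1018.500000, DF = 0.764760, PV = 778.907656
Price P = sum_t PV_t = 1087.126073
Macaulay numerator sum_t t * PV_t:
  t * PV_t at t = 0.5000: 9.126788
  t * PV_t at t = 1.0000: 18.010436
  t * PV_t at t = 1.5000: 26.655800
  t * PV_t at t = 2.0000: 35.067654
  t * PV_t at t = 2.5000: 43.250683
  t * PV_t at t = 3.0000: 51.209492
  t * PV_t at t = 3.5000: 58.948601
  t * PV_t at t = 4.0000: 66.472451
  t * PV_t at t = 4.5000: 73.785405
  t * PV_t at t = 5.0000: 80.891745
  t * PV_t at t = 5.5000: 87.795678
  t * PV_t at t = 6.0000: 94.501335
  t * PV_t at t = 6.5000: 101.012774
  t * PV_t at t = 7.0000: 107.333978
  t * PV_t at t = 7.5000: 113.468861
  t * PV_t at t = 8.0000: 119.421265
  t * PV_t at t = 8.5000: 125.194962
  t * PV_t at t = 9.0000: 130.793657
  t * PV_t at t = 9.5000: 136.220988
  t * PV_t at t = 10.0000: 7789.076563
Macaulay duration D = (sum_t t * PV_t) / P = 9268.239115 / 1087.126073 = 8.525450

Answer: Macaulay duration = 8.5255 years


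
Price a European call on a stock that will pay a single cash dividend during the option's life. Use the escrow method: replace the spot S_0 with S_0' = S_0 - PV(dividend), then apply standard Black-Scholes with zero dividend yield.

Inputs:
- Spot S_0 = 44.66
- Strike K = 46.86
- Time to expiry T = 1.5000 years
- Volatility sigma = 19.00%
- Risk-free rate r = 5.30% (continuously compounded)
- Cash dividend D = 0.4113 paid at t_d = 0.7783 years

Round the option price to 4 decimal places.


PV(D) = D * exp(-r * t_d) = 0.4113 * 0.95958930 = 0.39467908
S_0' = S_0 - PV(D) = 44.6600 - 0.39467908 = 44.26532092
d1 = (ln(S_0'/K) + (r + sigma^2/2)*T) / (sigma*sqrt(T)) = 0.21320064
d2 = d1 - sigma*sqrt(T) = -0.01950089
exp(-rT) = 0.92357802
N(d1) = 0.58441477; N(d2) = 0.49222076
C = S_0' * N(d1) - K * exp(-rT) * N(d2) = 44.26532092 * 0.58441477 - 46.8600 * 0.92357802 * 0.49222076 = 4.5666

Answer: Price = 4.5666


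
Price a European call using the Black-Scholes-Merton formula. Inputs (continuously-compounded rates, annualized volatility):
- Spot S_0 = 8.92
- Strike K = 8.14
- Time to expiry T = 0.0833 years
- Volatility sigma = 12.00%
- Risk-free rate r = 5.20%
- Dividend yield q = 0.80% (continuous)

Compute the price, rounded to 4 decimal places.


Answer: Price = 0.8095

Derivation:
d1 = (ln(S/K) + (r - q + 0.5*sigma^2) * T) / (sigma * sqrt(T)) = 2.76521584
d2 = d1 - sigma * sqrt(T) = 2.73058175
exp(-rT) = 0.99567777; exp(-qT) = 0.99933382
C = S_0 * exp(-qT) * N(d1) - K * exp(-rT) * N(d2)
N(d1) = 0.99715574; N(d2) = 0.99683887
C = 8.9200 * 0.99933382 * 0.99715574 - 8.1400 * 0.99567777 * 0.99683887 = 0.8095


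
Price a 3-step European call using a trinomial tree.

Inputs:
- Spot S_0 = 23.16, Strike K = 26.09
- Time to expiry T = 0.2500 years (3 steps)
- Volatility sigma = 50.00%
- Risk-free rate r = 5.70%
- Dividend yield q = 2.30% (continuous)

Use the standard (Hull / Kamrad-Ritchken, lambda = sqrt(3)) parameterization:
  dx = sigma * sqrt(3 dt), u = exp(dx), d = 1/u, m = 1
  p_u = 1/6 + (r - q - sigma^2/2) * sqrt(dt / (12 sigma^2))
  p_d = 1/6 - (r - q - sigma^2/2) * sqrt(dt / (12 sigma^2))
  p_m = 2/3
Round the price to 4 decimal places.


Answer: Price = V(0,0) = 1.3975

Derivation:
dt = T/N = 0.083333; dx = sigma*sqrt(3*dt) = 0.250000
u = exp(dx) = 1.284025; d = 1/u = 0.778801
p_u = 0.151500, p_m = 0.666667, p_d = 0.181833
Discount per step: exp(-r*dt) = 0.995261
Stock lattice S(k, j) with j the centered position index:
  k=0: S(0,+0) = 23.1600
  k=1: S(1,-1) = 18.0370; S(1,+0) = 23.1600; S(1,+1) = 29.7380
  k=2: S(2,-2) = 14.0473; S(2,-1) = 18.0370; S(2,+0) = 23.1600; S(2,+1) = 29.7380; S(2,+2) = 38.1844
  k=3: S(3,-3) = 10.9400; S(3,-2) = 14.0473; S(3,-1) = 18.0370; S(3,+0) = 23.1600; S(3,+1) = 29.7380; S(3,+2) = 38.1844; S(3,+3) = 49.0297
Terminal payoffs V(N, j) = max(S_T - K, 0):
  V(3,-3) = 0.000000; V(3,-2) = 0.000000; V(3,-1) = 0.000000; V(3,+0) = 0.000000; V(3,+1) = 3.648029; V(3,+2) = 12.094385; V(3,+3) = 22.939720
Backward induction: V(k, j) = exp(-r*dt) * [p_u * V(k+1, j+1) + p_m * V(k+1, j) + p_d * V(k+1, j-1)]
  V(2,-2) = exp(-r*dt) * [p_u*0.000000 + p_m*0.000000 + p_d*0.000000] = 0.000000
  V(2,-1) = exp(-r*dt) * [p_u*0.000000 + p_m*0.000000 + p_d*0.000000] = 0.000000
  V(2,+0) = exp(-r*dt) * [p_u*3.648029 + p_m*0.000000 + p_d*0.000000] = 0.550057
  V(2,+1) = exp(-r*dt) * [p_u*12.094385 + p_m*3.648029 + p_d*0.000000] = 4.244111
  V(2,+2) = exp(-r*dt) * [p_u*22.939720 + p_m*12.094385 + p_d*3.648029] = 12.143804
  V(1,-1) = exp(-r*dt) * [p_u*0.550057 + p_m*0.000000 + p_d*0.000000] = 0.082939
  V(1,+0) = exp(-r*dt) * [p_u*4.244111 + p_m*0.550057 + p_d*0.000000] = 1.004903
  V(1,+1) = exp(-r*dt) * [p_u*12.143804 + p_m*4.244111 + p_d*0.550057] = 4.746612
  V(0,+0) = exp(-r*dt) * [p_u*4.746612 + p_m*1.004903 + p_d*0.082939] = 1.397474


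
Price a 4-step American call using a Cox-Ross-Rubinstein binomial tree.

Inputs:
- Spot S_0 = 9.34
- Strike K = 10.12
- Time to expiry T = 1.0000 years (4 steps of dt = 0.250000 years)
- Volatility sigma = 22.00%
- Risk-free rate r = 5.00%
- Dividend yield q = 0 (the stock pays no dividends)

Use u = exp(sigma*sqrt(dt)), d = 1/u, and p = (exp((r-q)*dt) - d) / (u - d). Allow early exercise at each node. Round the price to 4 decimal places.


Answer: Price = V(0,0) = 0.7316

Derivation:
dt = T/N = 0.250000
u = exp(sigma*sqrt(dt)) = 1.116278; d = 1/u = 0.895834
p = (exp((r-q)*dt) - d) / (u - d) = 0.529587
Discount per step: exp(-r*dt) = 0.987578
Stock lattice S(k, i) with i counting down-moves:
  k=0: S(0,0) = 9.3400
  k=1: S(1,0) = 10.4260; S(1,1) = 8.3671
  k=2: S(2,0) = 11.6384; S(2,1) = 9.3400; S(2,2) = 7.4955
  k=3: S(3,0) = 12.9916; S(3,1) = 10.4260; S(3,2) = 8.3671; S(3,3) = 6.7147
  k=4: S(4,0) = 14.5023; S(4,1) = 11.6384; S(4,2) = 9.3400; S(4,3) = 7.4955; S(4,4) = 6.0153
Terminal payoffs V(N, i) = max(S_T - K, 0):
  V(4,0) = 4.382285; V(4,1) = 1.518357; V(4,2) = 0.000000; V(4,3) = 0.000000; V(4,4) = 0.000000
Backward induction: V(k, i) = exp(-r*dt) * [p * V(k+1, i) + (1-p) * V(k+1, i+1)]; then take max(V_cont, immediate exercise) for American.
  V(3,0) = exp(-r*dt) * [p*4.382285 + (1-p)*1.518357] = 2.997355; exercise = 2.871642; V(3,0) = max -> 2.997355
  V(3,1) = exp(-r*dt) * [p*1.518357 + (1-p)*0.000000] = 0.794114; exercise = 0.306037; V(3,1) = max -> 0.794114
  V(3,2) = exp(-r*dt) * [p*0.000000 + (1-p)*0.000000] = 0.000000; exercise = 0.000000; V(3,2) = max -> 0.000000
  V(3,3) = exp(-r*dt) * [p*0.000000 + (1-p)*0.000000] = 0.000000; exercise = 0.000000; V(3,3) = max -> 0.000000
  V(2,0) = exp(-r*dt) * [p*2.997355 + (1-p)*0.794114] = 1.936563; exercise = 1.518357; V(2,0) = max -> 1.936563
  V(2,1) = exp(-r*dt) * [p*0.794114 + (1-p)*0.000000] = 0.415328; exercise = 0.000000; V(2,1) = max -> 0.415328
  V(2,2) = exp(-r*dt) * [p*0.000000 + (1-p)*0.000000] = 0.000000; exercise = 0.000000; V(2,2) = max -> 0.000000
  V(1,0) = exp(-r*dt) * [p*1.936563 + (1-p)*0.415328] = 1.205788; exercise = 0.306037; V(1,0) = max -> 1.205788
  V(1,1) = exp(-r*dt) * [p*0.415328 + (1-p)*0.000000] = 0.217220; exercise = 0.000000; V(1,1) = max -> 0.217220
  V(0,0) = exp(-r*dt) * [p*1.205788 + (1-p)*0.217220] = 0.731552; exercise = 0.000000; V(0,0) = max -> 0.731552


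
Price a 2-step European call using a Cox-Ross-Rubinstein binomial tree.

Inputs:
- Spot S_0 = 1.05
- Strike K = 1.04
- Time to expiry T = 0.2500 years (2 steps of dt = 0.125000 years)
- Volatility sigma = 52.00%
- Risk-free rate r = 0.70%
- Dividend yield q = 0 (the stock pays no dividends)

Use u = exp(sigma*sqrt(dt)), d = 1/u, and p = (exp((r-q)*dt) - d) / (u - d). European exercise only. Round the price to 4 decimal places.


dt = T/N = 0.125000
u = exp(sigma*sqrt(dt)) = 1.201833; d = 1/u = 0.832062
p = (exp((r-q)*dt) - d) / (u - d) = 0.456534
Discount per step: exp(-r*dt) = 0.999125
Stock lattice S(k, i) with i counting down-moves:
  k=0: S(0,0) = 1.0500
  k=1: S(1,0) = 1.2619; S(1,1) = 0.8737
  k=2: S(2,0) = 1.5166; S(2,1) = 1.0500; S(2,2) = 0.7269
Terminal payoffs V(N, i) = max(S_T - K, 0):
  V(2,0) = 0.476622; V(2,1) = 0.010000; V(2,2) = 0.000000
Backward induction: V(k, i) = exp(-r*dt) * [p * V(k+1, i) + (1-p) * V(k+1, i+1)].
  V(1,0) = exp(-r*dt) * [p*0.476622 + (1-p)*0.010000] = 0.222834
  V(1,1) = exp(-r*dt) * [p*0.010000 + (1-p)*0.000000] = 0.004561
  V(0,0) = exp(-r*dt) * [p*0.222834 + (1-p)*0.004561] = 0.104119

Answer: Price = V(0,0) = 0.1041


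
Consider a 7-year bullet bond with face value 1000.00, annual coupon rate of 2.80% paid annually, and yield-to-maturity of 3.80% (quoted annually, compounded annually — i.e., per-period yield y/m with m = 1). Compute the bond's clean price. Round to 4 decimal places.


Coupon per period c = face * coupon_rate / m = 28.000000
Periods per year m = 1; per-period yield y/m = 0.038000
Number of cashflows N = 7
Cashflows (t years, CF_t, discount factor 1/(1+y/m)^(m*t), PV):
  t = 1.0000: CF_t = 28.000000, DF = 0.963391, PV = 26.974952
  t = 2.0000: CF_t = 28.000000, DF = 0.928122, PV = 25.987430
  t = 3.0000: CF_t = 28.000000, DF = 0.894145, PV = 25.036059
  t = 4.0000: CF_t = 28.000000, DF = 0.861411, PV = 24.119518
  t = 5.0000: CF_t = 28.000000, DF = 0.829876, PV = 23.236529
  t = 6.0000: CF_t = 28.000000, DF = 0.799495, PV = 22.385867
  t = 7.0000: CF_t = 1028.000000, DF = 0.770227, PV = 791.792967
Price P = sum_t PV_t = 939.533322

Answer: Price = 939.5333


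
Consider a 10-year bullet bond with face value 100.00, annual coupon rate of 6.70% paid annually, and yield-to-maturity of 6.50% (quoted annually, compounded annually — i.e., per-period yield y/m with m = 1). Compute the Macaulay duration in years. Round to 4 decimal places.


Answer: Macaulay duration = 7.6182 years

Derivation:
Coupon per period c = face * coupon_rate / m = 6.700000
Periods per year m = 1; per-period yield y/m = 0.065000
Number of cashflows N = 10
Cashflows (t years, CF_t, discount factor 1/(1+y/m)^(m*t), PV):
  t = 1.0000: CF_t = 6.700000, DF = 0.938967, PV = 6.291080
  t = 2.0000: CF_t = 6.700000, DF = 0.881659, PV = 5.907117
  t = 3.0000: CF_t = 6.700000, DF = 0.827849, PV = 5.546589
  t = 4.0000: CF_t = 6.700000, DF = 0.777323, PV = 5.208065
  t = 5.0000: CF_t = 6.700000, DF = 0.729881, PV = 4.890202
  t = 6.0000: CF_t = 6.700000, DF = 0.685334, PV = 4.591739
  t = 7.0000: CF_t = 6.700000, DF = 0.643506, PV = 4.311492
  t = 8.0000: CF_t = 6.700000, DF = 0.604231, PV = 4.048349
  t = 9.0000: CF_t = 6.700000, DF = 0.567353, PV = 3.801267
  t = 10.0000: CF_t = 106.700000, DF = 0.532726, PV = 56.841868
Price P = sum_t PV_t = 101.437766
Macaulay numerator sum_t t * PV_t:
  t * PV_t at t = 1.0000: 6.291080
  t * PV_t at t = 2.0000: 11.814234
  t * PV_t at t = 3.0000: 16.639767
  t * PV_t at t = 4.0000: 20.832259
  t * PV_t at t = 5.0000: 24.451008
  t * PV_t at t = 6.0000: 27.550432
  t * PV_t at t = 7.0000: 30.180441
  t * PV_t at t = 8.0000: 32.386792
  t * PV_t at t = 9.0000: 34.211400
  t * PV_t at t = 10.0000: 568.418680
Macaulay duration D = (sum_t t * PV_t) / P = 772.776092 / 101.437766 = 7.618229


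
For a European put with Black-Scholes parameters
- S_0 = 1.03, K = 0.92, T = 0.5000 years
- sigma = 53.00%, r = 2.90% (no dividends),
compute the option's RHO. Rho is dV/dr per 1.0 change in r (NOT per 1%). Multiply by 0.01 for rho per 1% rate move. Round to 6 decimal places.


d1 = 0.5274360477; d2 = 0.1526694537
phi(d1) = 0.3471379855; exp(-qT) = 1.0000000000; exp(-rT) = 0.9856046187
N(-d2) = 0.4393294754
Rho = -K*T*exp(-rT)*N(-d2) = -0.9200 * 0.5000 * 0.9856046187 * 0.4393294754 = -0.199182

Answer: Rho = -0.199182
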